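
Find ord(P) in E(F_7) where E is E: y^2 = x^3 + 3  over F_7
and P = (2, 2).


Compute successive multiples of P until we hit O:
  1P = (2, 2)
  2P = (5, 3)
  3P = (4, 2)
  4P = (1, 5)
  5P = (6, 3)
  6P = (3, 3)
  7P = (3, 4)
  8P = (6, 4)
  ... (continuing to 13P)
  13P = O

ord(P) = 13


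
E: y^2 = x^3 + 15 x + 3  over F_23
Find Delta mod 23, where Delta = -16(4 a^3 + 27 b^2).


4 a^3 + 27 b^2 = 4*15^3 + 27*3^2 = 13500 + 243 = 13743
Delta = -16 * (13743) = -219888
Delta mod 23 = 15

Delta = 15 (mod 23)


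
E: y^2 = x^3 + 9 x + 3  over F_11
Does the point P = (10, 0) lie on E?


Check whether y^2 = x^3 + 9 x + 3 (mod 11) for (x, y) = (10, 0).
LHS: y^2 = 0^2 mod 11 = 0
RHS: x^3 + 9 x + 3 = 10^3 + 9*10 + 3 mod 11 = 4
LHS != RHS

No, not on the curve


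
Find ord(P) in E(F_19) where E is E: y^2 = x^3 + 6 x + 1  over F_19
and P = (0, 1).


Compute successive multiples of P until we hit O:
  1P = (0, 1)
  2P = (9, 10)
  3P = (11, 7)
  4P = (5, 17)
  5P = (6, 14)
  6P = (14, 13)
  7P = (10, 4)
  8P = (7, 14)
  ... (continuing to 18P)
  18P = O

ord(P) = 18


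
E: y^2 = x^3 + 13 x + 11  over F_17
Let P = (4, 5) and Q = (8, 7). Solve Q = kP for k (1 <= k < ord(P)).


Enumerate multiples of P until we hit Q = (8, 7):
  1P = (4, 5)
  2P = (10, 6)
  3P = (12, 5)
  4P = (1, 12)
  5P = (8, 10)
  6P = (14, 8)
  7P = (3, 14)
  8P = (6, 13)
  9P = (6, 4)
  10P = (3, 3)
  11P = (14, 9)
  12P = (8, 7)
Match found at i = 12.

k = 12


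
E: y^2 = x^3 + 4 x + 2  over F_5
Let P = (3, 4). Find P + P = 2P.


Doubling: s = (3 x1^2 + a) / (2 y1)
s = (3*3^2 + 4) / (2*4) mod 5 = 2
x3 = s^2 - 2 x1 mod 5 = 2^2 - 2*3 = 3
y3 = s (x1 - x3) - y1 mod 5 = 2 * (3 - 3) - 4 = 1

2P = (3, 1)


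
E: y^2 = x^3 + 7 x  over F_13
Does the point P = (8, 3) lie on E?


Check whether y^2 = x^3 + 7 x + 0 (mod 13) for (x, y) = (8, 3).
LHS: y^2 = 3^2 mod 13 = 9
RHS: x^3 + 7 x + 0 = 8^3 + 7*8 + 0 mod 13 = 9
LHS = RHS

Yes, on the curve


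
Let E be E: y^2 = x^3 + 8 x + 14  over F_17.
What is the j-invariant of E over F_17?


Delta = -16(4 a^3 + 27 b^2) mod 17 = 13
-1728 * (4 a)^3 = -1728 * (4*8)^3 mod 17 = 3
j = 3 * 13^(-1) mod 17 = 12

j = 12 (mod 17)


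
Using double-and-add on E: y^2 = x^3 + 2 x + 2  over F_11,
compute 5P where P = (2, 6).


k = 5 = 101_2 (binary, LSB first: 101)
Double-and-add from P = (2, 6):
  bit 0 = 1: acc = O + (2, 6) = (2, 6)
  bit 1 = 0: acc unchanged = (2, 6)
  bit 2 = 1: acc = (2, 6) + (1, 4) = (1, 7)

5P = (1, 7)


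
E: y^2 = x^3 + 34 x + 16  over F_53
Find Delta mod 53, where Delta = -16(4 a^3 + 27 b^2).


4 a^3 + 27 b^2 = 4*34^3 + 27*16^2 = 157216 + 6912 = 164128
Delta = -16 * (164128) = -2626048
Delta mod 53 = 49

Delta = 49 (mod 53)


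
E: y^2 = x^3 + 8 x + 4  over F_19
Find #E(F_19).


For each x in F_19, count y with y^2 = x^3 + 8 x + 4 mod 19:
  x = 0: RHS = 4, y in [2, 17]  -> 2 point(s)
  x = 2: RHS = 9, y in [3, 16]  -> 2 point(s)
  x = 3: RHS = 17, y in [6, 13]  -> 2 point(s)
  x = 4: RHS = 5, y in [9, 10]  -> 2 point(s)
  x = 5: RHS = 17, y in [6, 13]  -> 2 point(s)
  x = 7: RHS = 4, y in [2, 17]  -> 2 point(s)
  x = 9: RHS = 7, y in [8, 11]  -> 2 point(s)
  x = 10: RHS = 1, y in [1, 18]  -> 2 point(s)
  x = 11: RHS = 17, y in [6, 13]  -> 2 point(s)
  x = 12: RHS = 4, y in [2, 17]  -> 2 point(s)
  x = 13: RHS = 6, y in [5, 14]  -> 2 point(s)
Affine points: 22. Add the point at infinity: total = 23.

#E(F_19) = 23


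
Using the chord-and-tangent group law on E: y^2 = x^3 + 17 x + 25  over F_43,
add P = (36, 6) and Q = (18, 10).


P != Q, so use the chord formula.
s = (y2 - y1) / (x2 - x1) = (4) / (25) mod 43 = 38
x3 = s^2 - x1 - x2 mod 43 = 38^2 - 36 - 18 = 14
y3 = s (x1 - x3) - y1 mod 43 = 38 * (36 - 14) - 6 = 13

P + Q = (14, 13)


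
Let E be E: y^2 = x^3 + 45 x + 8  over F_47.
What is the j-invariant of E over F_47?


Delta = -16(4 a^3 + 27 b^2) mod 47 = 30
-1728 * (4 a)^3 = -1728 * (4*45)^3 mod 47 = 8
j = 8 * 30^(-1) mod 47 = 41

j = 41 (mod 47)


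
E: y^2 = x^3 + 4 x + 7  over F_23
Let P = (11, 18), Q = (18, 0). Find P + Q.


P != Q, so use the chord formula.
s = (y2 - y1) / (x2 - x1) = (5) / (7) mod 23 = 4
x3 = s^2 - x1 - x2 mod 23 = 4^2 - 11 - 18 = 10
y3 = s (x1 - x3) - y1 mod 23 = 4 * (11 - 10) - 18 = 9

P + Q = (10, 9)


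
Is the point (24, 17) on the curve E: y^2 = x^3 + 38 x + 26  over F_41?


Check whether y^2 = x^3 + 38 x + 26 (mod 41) for (x, y) = (24, 17).
LHS: y^2 = 17^2 mod 41 = 2
RHS: x^3 + 38 x + 26 = 24^3 + 38*24 + 26 mod 41 = 2
LHS = RHS

Yes, on the curve


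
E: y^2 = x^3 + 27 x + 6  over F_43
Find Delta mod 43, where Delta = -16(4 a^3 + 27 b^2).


4 a^3 + 27 b^2 = 4*27^3 + 27*6^2 = 78732 + 972 = 79704
Delta = -16 * (79704) = -1275264
Delta mod 43 = 30

Delta = 30 (mod 43)


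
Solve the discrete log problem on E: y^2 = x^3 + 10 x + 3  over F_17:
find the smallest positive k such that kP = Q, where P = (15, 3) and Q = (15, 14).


Enumerate multiples of P until we hit Q = (15, 14):
  1P = (15, 3)
  2P = (8, 0)
  3P = (15, 14)
Match found at i = 3.

k = 3


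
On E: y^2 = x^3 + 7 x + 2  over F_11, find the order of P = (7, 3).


Compute successive multiples of P until we hit O:
  1P = (7, 3)
  2P = (8, 8)
  3P = (10, 4)
  4P = (10, 7)
  5P = (8, 3)
  6P = (7, 8)
  7P = O

ord(P) = 7


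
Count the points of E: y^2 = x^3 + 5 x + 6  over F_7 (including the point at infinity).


For each x in F_7, count y with y^2 = x^3 + 5 x + 6 mod 7:
  x = 5: RHS = 2, y in [3, 4]  -> 2 point(s)
  x = 6: RHS = 0, y in [0]  -> 1 point(s)
Affine points: 3. Add the point at infinity: total = 4.

#E(F_7) = 4


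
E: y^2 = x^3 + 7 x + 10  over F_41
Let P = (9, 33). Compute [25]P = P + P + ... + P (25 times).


k = 25 = 11001_2 (binary, LSB first: 10011)
Double-and-add from P = (9, 33):
  bit 0 = 1: acc = O + (9, 33) = (9, 33)
  bit 1 = 0: acc unchanged = (9, 33)
  bit 2 = 0: acc unchanged = (9, 33)
  bit 3 = 1: acc = (9, 33) + (14, 8) = (2, 14)
  bit 4 = 1: acc = (2, 14) + (12, 10) = (37, 0)

25P = (37, 0)


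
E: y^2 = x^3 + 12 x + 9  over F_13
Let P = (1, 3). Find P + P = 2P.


Doubling: s = (3 x1^2 + a) / (2 y1)
s = (3*1^2 + 12) / (2*3) mod 13 = 9
x3 = s^2 - 2 x1 mod 13 = 9^2 - 2*1 = 1
y3 = s (x1 - x3) - y1 mod 13 = 9 * (1 - 1) - 3 = 10

2P = (1, 10)


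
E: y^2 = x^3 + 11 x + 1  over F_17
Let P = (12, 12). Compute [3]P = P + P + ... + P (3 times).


k = 3 = 11_2 (binary, LSB first: 11)
Double-and-add from P = (12, 12):
  bit 0 = 1: acc = O + (12, 12) = (12, 12)
  bit 1 = 1: acc = (12, 12) + (1, 9) = (0, 16)

3P = (0, 16)


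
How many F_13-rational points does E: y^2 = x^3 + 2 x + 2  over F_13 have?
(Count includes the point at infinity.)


For each x in F_13, count y with y^2 = x^3 + 2 x + 2 mod 13:
  x = 2: RHS = 1, y in [1, 12]  -> 2 point(s)
  x = 3: RHS = 9, y in [3, 10]  -> 2 point(s)
  x = 4: RHS = 9, y in [3, 10]  -> 2 point(s)
  x = 6: RHS = 9, y in [3, 10]  -> 2 point(s)
  x = 8: RHS = 10, y in [6, 7]  -> 2 point(s)
  x = 11: RHS = 3, y in [4, 9]  -> 2 point(s)
  x = 12: RHS = 12, y in [5, 8]  -> 2 point(s)
Affine points: 14. Add the point at infinity: total = 15.

#E(F_13) = 15


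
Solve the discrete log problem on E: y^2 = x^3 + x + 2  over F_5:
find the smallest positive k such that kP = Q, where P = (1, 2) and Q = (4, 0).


Enumerate multiples of P until we hit Q = (4, 0):
  1P = (1, 2)
  2P = (4, 0)
Match found at i = 2.

k = 2


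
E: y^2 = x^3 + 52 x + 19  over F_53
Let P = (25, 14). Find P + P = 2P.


Doubling: s = (3 x1^2 + a) / (2 y1)
s = (3*25^2 + 52) / (2*14) mod 53 = 48
x3 = s^2 - 2 x1 mod 53 = 48^2 - 2*25 = 28
y3 = s (x1 - x3) - y1 mod 53 = 48 * (25 - 28) - 14 = 1

2P = (28, 1)


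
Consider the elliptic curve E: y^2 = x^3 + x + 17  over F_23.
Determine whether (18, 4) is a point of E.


Check whether y^2 = x^3 + 1 x + 17 (mod 23) for (x, y) = (18, 4).
LHS: y^2 = 4^2 mod 23 = 16
RHS: x^3 + 1 x + 17 = 18^3 + 1*18 + 17 mod 23 = 2
LHS != RHS

No, not on the curve


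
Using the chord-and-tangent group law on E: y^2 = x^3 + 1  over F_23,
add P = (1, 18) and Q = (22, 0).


P != Q, so use the chord formula.
s = (y2 - y1) / (x2 - x1) = (5) / (21) mod 23 = 9
x3 = s^2 - x1 - x2 mod 23 = 9^2 - 1 - 22 = 12
y3 = s (x1 - x3) - y1 mod 23 = 9 * (1 - 12) - 18 = 21

P + Q = (12, 21)


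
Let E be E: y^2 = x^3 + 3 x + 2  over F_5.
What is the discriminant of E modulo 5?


4 a^3 + 27 b^2 = 4*3^3 + 27*2^2 = 108 + 108 = 216
Delta = -16 * (216) = -3456
Delta mod 5 = 4

Delta = 4 (mod 5)


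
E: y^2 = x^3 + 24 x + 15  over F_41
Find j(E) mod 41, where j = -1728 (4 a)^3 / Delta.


Delta = -16(4 a^3 + 27 b^2) mod 41 = 14
-1728 * (4 a)^3 = -1728 * (4*24)^3 mod 41 = 18
j = 18 * 14^(-1) mod 41 = 13

j = 13 (mod 41)


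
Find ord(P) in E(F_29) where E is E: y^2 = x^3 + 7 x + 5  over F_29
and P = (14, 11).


Compute successive multiples of P until we hit O:
  1P = (14, 11)
  2P = (5, 7)
  3P = (17, 7)
  4P = (3, 13)
  5P = (7, 22)
  6P = (1, 10)
  7P = (8, 14)
  8P = (0, 11)
  ... (continuing to 22P)
  22P = O

ord(P) = 22


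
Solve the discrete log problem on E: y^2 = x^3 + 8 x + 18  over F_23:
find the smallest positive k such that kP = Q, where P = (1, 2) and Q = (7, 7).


Enumerate multiples of P until we hit Q = (7, 7):
  1P = (1, 2)
  2P = (7, 16)
  3P = (0, 8)
  4P = (12, 18)
  5P = (22, 3)
  6P = (6, 12)
  7P = (20, 6)
  8P = (3, 0)
  9P = (20, 17)
  10P = (6, 11)
  11P = (22, 20)
  12P = (12, 5)
  13P = (0, 15)
  14P = (7, 7)
Match found at i = 14.

k = 14


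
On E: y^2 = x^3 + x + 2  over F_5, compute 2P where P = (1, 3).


Doubling: s = (3 x1^2 + a) / (2 y1)
s = (3*1^2 + 1) / (2*3) mod 5 = 4
x3 = s^2 - 2 x1 mod 5 = 4^2 - 2*1 = 4
y3 = s (x1 - x3) - y1 mod 5 = 4 * (1 - 4) - 3 = 0

2P = (4, 0)


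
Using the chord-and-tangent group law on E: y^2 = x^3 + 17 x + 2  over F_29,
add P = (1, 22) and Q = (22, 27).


P != Q, so use the chord formula.
s = (y2 - y1) / (x2 - x1) = (5) / (21) mod 29 = 3
x3 = s^2 - x1 - x2 mod 29 = 3^2 - 1 - 22 = 15
y3 = s (x1 - x3) - y1 mod 29 = 3 * (1 - 15) - 22 = 23

P + Q = (15, 23)


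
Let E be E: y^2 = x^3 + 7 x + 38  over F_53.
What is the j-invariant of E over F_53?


Delta = -16(4 a^3 + 27 b^2) mod 53 = 45
-1728 * (4 a)^3 = -1728 * (4*7)^3 mod 53 = 51
j = 51 * 45^(-1) mod 53 = 40

j = 40 (mod 53)


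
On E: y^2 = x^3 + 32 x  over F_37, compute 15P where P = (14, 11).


k = 15 = 1111_2 (binary, LSB first: 1111)
Double-and-add from P = (14, 11):
  bit 0 = 1: acc = O + (14, 11) = (14, 11)
  bit 1 = 1: acc = (14, 11) + (36, 35) = (31, 31)
  bit 2 = 1: acc = (31, 31) + (30, 5) = (23, 29)
  bit 3 = 1: acc = (23, 29) + (4, 9) = (19, 20)

15P = (19, 20)


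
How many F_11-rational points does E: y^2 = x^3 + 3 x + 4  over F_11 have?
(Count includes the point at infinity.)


For each x in F_11, count y with y^2 = x^3 + 3 x + 4 mod 11:
  x = 0: RHS = 4, y in [2, 9]  -> 2 point(s)
  x = 4: RHS = 3, y in [5, 6]  -> 2 point(s)
  x = 5: RHS = 1, y in [1, 10]  -> 2 point(s)
  x = 7: RHS = 5, y in [4, 7]  -> 2 point(s)
  x = 8: RHS = 1, y in [1, 10]  -> 2 point(s)
  x = 9: RHS = 1, y in [1, 10]  -> 2 point(s)
  x = 10: RHS = 0, y in [0]  -> 1 point(s)
Affine points: 13. Add the point at infinity: total = 14.

#E(F_11) = 14


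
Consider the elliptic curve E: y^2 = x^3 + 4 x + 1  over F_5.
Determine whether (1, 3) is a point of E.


Check whether y^2 = x^3 + 4 x + 1 (mod 5) for (x, y) = (1, 3).
LHS: y^2 = 3^2 mod 5 = 4
RHS: x^3 + 4 x + 1 = 1^3 + 4*1 + 1 mod 5 = 1
LHS != RHS

No, not on the curve


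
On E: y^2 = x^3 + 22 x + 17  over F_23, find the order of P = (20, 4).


Compute successive multiples of P until we hit O:
  1P = (20, 4)
  2P = (18, 14)
  3P = (10, 15)
  4P = (11, 16)
  5P = (4, 13)
  6P = (3, 8)
  7P = (3, 15)
  8P = (4, 10)
  ... (continuing to 13P)
  13P = O

ord(P) = 13


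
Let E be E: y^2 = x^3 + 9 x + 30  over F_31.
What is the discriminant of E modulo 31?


4 a^3 + 27 b^2 = 4*9^3 + 27*30^2 = 2916 + 24300 = 27216
Delta = -16 * (27216) = -435456
Delta mod 31 = 1

Delta = 1 (mod 31)


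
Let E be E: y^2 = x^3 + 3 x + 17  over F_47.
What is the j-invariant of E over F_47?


Delta = -16(4 a^3 + 27 b^2) mod 47 = 42
-1728 * (4 a)^3 = -1728 * (4*3)^3 mod 47 = 20
j = 20 * 42^(-1) mod 47 = 43

j = 43 (mod 47)


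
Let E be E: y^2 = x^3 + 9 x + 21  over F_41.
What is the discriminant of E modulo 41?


4 a^3 + 27 b^2 = 4*9^3 + 27*21^2 = 2916 + 11907 = 14823
Delta = -16 * (14823) = -237168
Delta mod 41 = 17

Delta = 17 (mod 41)


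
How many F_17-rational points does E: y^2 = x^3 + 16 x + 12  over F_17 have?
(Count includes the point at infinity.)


For each x in F_17, count y with y^2 = x^3 + 16 x + 12 mod 17:
  x = 2: RHS = 1, y in [1, 16]  -> 2 point(s)
  x = 3: RHS = 2, y in [6, 11]  -> 2 point(s)
  x = 4: RHS = 4, y in [2, 15]  -> 2 point(s)
  x = 5: RHS = 13, y in [8, 9]  -> 2 point(s)
  x = 6: RHS = 1, y in [1, 16]  -> 2 point(s)
  x = 7: RHS = 8, y in [5, 12]  -> 2 point(s)
  x = 9: RHS = 1, y in [1, 16]  -> 2 point(s)
  x = 10: RHS = 16, y in [4, 13]  -> 2 point(s)
Affine points: 16. Add the point at infinity: total = 17.

#E(F_17) = 17


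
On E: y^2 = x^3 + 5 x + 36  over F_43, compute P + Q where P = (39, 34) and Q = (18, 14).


P != Q, so use the chord formula.
s = (y2 - y1) / (x2 - x1) = (23) / (22) mod 43 = 3
x3 = s^2 - x1 - x2 mod 43 = 3^2 - 39 - 18 = 38
y3 = s (x1 - x3) - y1 mod 43 = 3 * (39 - 38) - 34 = 12

P + Q = (38, 12)


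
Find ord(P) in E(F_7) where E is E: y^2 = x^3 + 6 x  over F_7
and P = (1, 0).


Compute successive multiples of P until we hit O:
  1P = (1, 0)
  2P = O

ord(P) = 2


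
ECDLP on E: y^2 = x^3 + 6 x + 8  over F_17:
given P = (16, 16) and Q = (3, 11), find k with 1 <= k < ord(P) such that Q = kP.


Enumerate multiples of P until we hit Q = (3, 11):
  1P = (16, 16)
  2P = (1, 10)
  3P = (9, 14)
  4P = (7, 6)
  5P = (3, 6)
  6P = (0, 12)
  7P = (0, 5)
  8P = (3, 11)
Match found at i = 8.

k = 8


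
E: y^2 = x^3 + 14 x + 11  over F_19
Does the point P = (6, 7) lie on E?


Check whether y^2 = x^3 + 14 x + 11 (mod 19) for (x, y) = (6, 7).
LHS: y^2 = 7^2 mod 19 = 11
RHS: x^3 + 14 x + 11 = 6^3 + 14*6 + 11 mod 19 = 7
LHS != RHS

No, not on the curve


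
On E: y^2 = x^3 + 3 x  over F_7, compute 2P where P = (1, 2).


Doubling: s = (3 x1^2 + a) / (2 y1)
s = (3*1^2 + 3) / (2*2) mod 7 = 5
x3 = s^2 - 2 x1 mod 7 = 5^2 - 2*1 = 2
y3 = s (x1 - x3) - y1 mod 7 = 5 * (1 - 2) - 2 = 0

2P = (2, 0)


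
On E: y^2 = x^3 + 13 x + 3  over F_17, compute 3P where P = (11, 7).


k = 3 = 11_2 (binary, LSB first: 11)
Double-and-add from P = (11, 7):
  bit 0 = 1: acc = O + (11, 7) = (11, 7)
  bit 1 = 1: acc = (11, 7) + (3, 16) = (4, 0)

3P = (4, 0)


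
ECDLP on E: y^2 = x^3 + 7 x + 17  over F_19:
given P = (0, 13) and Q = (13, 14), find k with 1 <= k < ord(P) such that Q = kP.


Enumerate multiples of P until we hit Q = (13, 14):
  1P = (0, 13)
  2P = (1, 5)
  3P = (6, 16)
  4P = (18, 16)
  5P = (10, 17)
  6P = (16, 11)
  7P = (14, 3)
  8P = (9, 7)
  9P = (2, 1)
  10P = (15, 1)
  11P = (13, 5)
  12P = (12, 9)
  13P = (5, 14)
  14P = (11, 0)
  15P = (5, 5)
  16P = (12, 10)
  17P = (13, 14)
Match found at i = 17.

k = 17


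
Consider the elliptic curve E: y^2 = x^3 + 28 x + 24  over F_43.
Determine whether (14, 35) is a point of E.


Check whether y^2 = x^3 + 28 x + 24 (mod 43) for (x, y) = (14, 35).
LHS: y^2 = 35^2 mod 43 = 21
RHS: x^3 + 28 x + 24 = 14^3 + 28*14 + 24 mod 43 = 21
LHS = RHS

Yes, on the curve


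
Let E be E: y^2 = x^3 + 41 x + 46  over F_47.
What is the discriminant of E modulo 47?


4 a^3 + 27 b^2 = 4*41^3 + 27*46^2 = 275684 + 57132 = 332816
Delta = -16 * (332816) = -5325056
Delta mod 47 = 44

Delta = 44 (mod 47)


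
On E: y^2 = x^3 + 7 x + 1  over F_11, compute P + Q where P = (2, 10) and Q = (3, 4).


P != Q, so use the chord formula.
s = (y2 - y1) / (x2 - x1) = (5) / (1) mod 11 = 5
x3 = s^2 - x1 - x2 mod 11 = 5^2 - 2 - 3 = 9
y3 = s (x1 - x3) - y1 mod 11 = 5 * (2 - 9) - 10 = 10

P + Q = (9, 10)


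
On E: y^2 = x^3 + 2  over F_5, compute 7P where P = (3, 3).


k = 7 = 111_2 (binary, LSB first: 111)
Double-and-add from P = (3, 3):
  bit 0 = 1: acc = O + (3, 3) = (3, 3)
  bit 1 = 1: acc = (3, 3) + (3, 2) = O
  bit 2 = 1: acc = O + (3, 3) = (3, 3)

7P = (3, 3)


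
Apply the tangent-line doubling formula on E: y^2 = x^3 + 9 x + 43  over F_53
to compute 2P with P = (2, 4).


Doubling: s = (3 x1^2 + a) / (2 y1)
s = (3*2^2 + 9) / (2*4) mod 53 = 49
x3 = s^2 - 2 x1 mod 53 = 49^2 - 2*2 = 12
y3 = s (x1 - x3) - y1 mod 53 = 49 * (2 - 12) - 4 = 36

2P = (12, 36)


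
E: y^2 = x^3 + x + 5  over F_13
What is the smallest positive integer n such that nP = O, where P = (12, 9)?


Compute successive multiples of P until we hit O:
  1P = (12, 9)
  2P = (12, 4)
  3P = O

ord(P) = 3


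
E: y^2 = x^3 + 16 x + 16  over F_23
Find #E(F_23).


For each x in F_23, count y with y^2 = x^3 + 16 x + 16 mod 23:
  x = 0: RHS = 16, y in [4, 19]  -> 2 point(s)
  x = 4: RHS = 6, y in [11, 12]  -> 2 point(s)
  x = 6: RHS = 6, y in [11, 12]  -> 2 point(s)
  x = 8: RHS = 12, y in [9, 14]  -> 2 point(s)
  x = 10: RHS = 3, y in [7, 16]  -> 2 point(s)
  x = 12: RHS = 4, y in [2, 21]  -> 2 point(s)
  x = 13: RHS = 6, y in [11, 12]  -> 2 point(s)
  x = 17: RHS = 3, y in [7, 16]  -> 2 point(s)
  x = 18: RHS = 18, y in [8, 15]  -> 2 point(s)
  x = 19: RHS = 3, y in [7, 16]  -> 2 point(s)
Affine points: 20. Add the point at infinity: total = 21.

#E(F_23) = 21


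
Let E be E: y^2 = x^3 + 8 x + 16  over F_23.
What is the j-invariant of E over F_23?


Delta = -16(4 a^3 + 27 b^2) mod 23 = 22
-1728 * (4 a)^3 = -1728 * (4*8)^3 mod 23 = 21
j = 21 * 22^(-1) mod 23 = 2

j = 2 (mod 23)


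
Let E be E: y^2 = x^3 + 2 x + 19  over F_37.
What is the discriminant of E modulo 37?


4 a^3 + 27 b^2 = 4*2^3 + 27*19^2 = 32 + 9747 = 9779
Delta = -16 * (9779) = -156464
Delta mod 37 = 9

Delta = 9 (mod 37)


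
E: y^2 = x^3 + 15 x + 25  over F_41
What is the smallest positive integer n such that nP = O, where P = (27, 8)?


Compute successive multiples of P until we hit O:
  1P = (27, 8)
  2P = (26, 22)
  3P = (20, 17)
  4P = (40, 38)
  5P = (31, 8)
  6P = (24, 33)
  7P = (23, 27)
  8P = (11, 39)
  ... (continuing to 32P)
  32P = O

ord(P) = 32


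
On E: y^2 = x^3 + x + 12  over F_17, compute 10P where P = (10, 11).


k = 10 = 1010_2 (binary, LSB first: 0101)
Double-and-add from P = (10, 11):
  bit 0 = 0: acc unchanged = O
  bit 1 = 1: acc = O + (15, 11) = (15, 11)
  bit 2 = 0: acc unchanged = (15, 11)
  bit 3 = 1: acc = (15, 11) + (3, 12) = (14, 13)

10P = (14, 13)


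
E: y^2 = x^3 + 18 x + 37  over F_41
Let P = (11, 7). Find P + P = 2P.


Doubling: s = (3 x1^2 + a) / (2 y1)
s = (3*11^2 + 18) / (2*7) mod 41 = 36
x3 = s^2 - 2 x1 mod 41 = 36^2 - 2*11 = 3
y3 = s (x1 - x3) - y1 mod 41 = 36 * (11 - 3) - 7 = 35

2P = (3, 35)


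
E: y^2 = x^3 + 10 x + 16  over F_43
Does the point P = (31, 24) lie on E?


Check whether y^2 = x^3 + 10 x + 16 (mod 43) for (x, y) = (31, 24).
LHS: y^2 = 24^2 mod 43 = 17
RHS: x^3 + 10 x + 16 = 31^3 + 10*31 + 16 mod 43 = 17
LHS = RHS

Yes, on the curve


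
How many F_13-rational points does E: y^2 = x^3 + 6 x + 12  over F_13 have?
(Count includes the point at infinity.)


For each x in F_13, count y with y^2 = x^3 + 6 x + 12 mod 13:
  x = 0: RHS = 12, y in [5, 8]  -> 2 point(s)
  x = 4: RHS = 9, y in [3, 10]  -> 2 point(s)
  x = 6: RHS = 4, y in [2, 11]  -> 2 point(s)
  x = 8: RHS = 0, y in [0]  -> 1 point(s)
Affine points: 7. Add the point at infinity: total = 8.

#E(F_13) = 8


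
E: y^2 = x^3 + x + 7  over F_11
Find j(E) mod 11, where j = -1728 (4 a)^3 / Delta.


Delta = -16(4 a^3 + 27 b^2) mod 11 = 9
-1728 * (4 a)^3 = -1728 * (4*1)^3 mod 11 = 2
j = 2 * 9^(-1) mod 11 = 10

j = 10 (mod 11)


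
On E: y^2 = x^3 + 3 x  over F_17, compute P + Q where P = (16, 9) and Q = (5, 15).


P != Q, so use the chord formula.
s = (y2 - y1) / (x2 - x1) = (6) / (6) mod 17 = 1
x3 = s^2 - x1 - x2 mod 17 = 1^2 - 16 - 5 = 14
y3 = s (x1 - x3) - y1 mod 17 = 1 * (16 - 14) - 9 = 10

P + Q = (14, 10)


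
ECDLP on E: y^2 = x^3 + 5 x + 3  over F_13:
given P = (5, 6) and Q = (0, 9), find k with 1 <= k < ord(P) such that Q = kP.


Enumerate multiples of P until we hit Q = (0, 9):
  1P = (5, 6)
  2P = (7, 11)
  3P = (4, 3)
  4P = (0, 9)
Match found at i = 4.

k = 4


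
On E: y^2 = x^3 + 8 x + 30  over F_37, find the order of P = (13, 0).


Compute successive multiples of P until we hit O:
  1P = (13, 0)
  2P = O

ord(P) = 2


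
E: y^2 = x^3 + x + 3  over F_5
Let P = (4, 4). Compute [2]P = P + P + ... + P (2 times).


k = 2 = 10_2 (binary, LSB first: 01)
Double-and-add from P = (4, 4):
  bit 0 = 0: acc unchanged = O
  bit 1 = 1: acc = O + (1, 0) = (1, 0)

2P = (1, 0)


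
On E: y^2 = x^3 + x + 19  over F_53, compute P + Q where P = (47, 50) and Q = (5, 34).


P != Q, so use the chord formula.
s = (y2 - y1) / (x2 - x1) = (37) / (11) mod 53 = 13
x3 = s^2 - x1 - x2 mod 53 = 13^2 - 47 - 5 = 11
y3 = s (x1 - x3) - y1 mod 53 = 13 * (47 - 11) - 50 = 47

P + Q = (11, 47)


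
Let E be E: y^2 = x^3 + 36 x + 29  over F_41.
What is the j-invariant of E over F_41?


Delta = -16(4 a^3 + 27 b^2) mod 41 = 35
-1728 * (4 a)^3 = -1728 * (4*36)^3 mod 41 = 30
j = 30 * 35^(-1) mod 41 = 36

j = 36 (mod 41)


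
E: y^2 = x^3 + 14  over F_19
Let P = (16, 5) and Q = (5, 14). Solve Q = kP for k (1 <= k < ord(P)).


Enumerate multiples of P until we hit Q = (5, 14):
  1P = (16, 5)
  2P = (15, 11)
  3P = (5, 5)
  4P = (17, 14)
  5P = (10, 11)
  6P = (13, 11)
  7P = (13, 8)
  8P = (10, 8)
  9P = (17, 5)
  10P = (5, 14)
Match found at i = 10.

k = 10


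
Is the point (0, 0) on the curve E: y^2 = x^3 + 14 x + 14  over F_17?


Check whether y^2 = x^3 + 14 x + 14 (mod 17) for (x, y) = (0, 0).
LHS: y^2 = 0^2 mod 17 = 0
RHS: x^3 + 14 x + 14 = 0^3 + 14*0 + 14 mod 17 = 14
LHS != RHS

No, not on the curve


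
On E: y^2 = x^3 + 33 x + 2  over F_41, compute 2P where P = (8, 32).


Doubling: s = (3 x1^2 + a) / (2 y1)
s = (3*8^2 + 33) / (2*32) mod 41 = 8
x3 = s^2 - 2 x1 mod 41 = 8^2 - 2*8 = 7
y3 = s (x1 - x3) - y1 mod 41 = 8 * (8 - 7) - 32 = 17

2P = (7, 17)


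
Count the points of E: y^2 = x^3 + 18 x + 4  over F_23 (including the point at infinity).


For each x in F_23, count y with y^2 = x^3 + 18 x + 4 mod 23:
  x = 0: RHS = 4, y in [2, 21]  -> 2 point(s)
  x = 1: RHS = 0, y in [0]  -> 1 point(s)
  x = 2: RHS = 2, y in [5, 18]  -> 2 point(s)
  x = 3: RHS = 16, y in [4, 19]  -> 2 point(s)
  x = 4: RHS = 2, y in [5, 18]  -> 2 point(s)
  x = 5: RHS = 12, y in [9, 14]  -> 2 point(s)
  x = 6: RHS = 6, y in [11, 12]  -> 2 point(s)
  x = 7: RHS = 13, y in [6, 17]  -> 2 point(s)
  x = 8: RHS = 16, y in [4, 19]  -> 2 point(s)
  x = 12: RHS = 16, y in [4, 19]  -> 2 point(s)
  x = 16: RHS = 18, y in [8, 15]  -> 2 point(s)
  x = 17: RHS = 2, y in [5, 18]  -> 2 point(s)
  x = 19: RHS = 6, y in [11, 12]  -> 2 point(s)
  x = 21: RHS = 6, y in [11, 12]  -> 2 point(s)
  x = 22: RHS = 8, y in [10, 13]  -> 2 point(s)
Affine points: 29. Add the point at infinity: total = 30.

#E(F_23) = 30


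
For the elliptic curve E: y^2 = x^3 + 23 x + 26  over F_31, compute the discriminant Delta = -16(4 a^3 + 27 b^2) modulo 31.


4 a^3 + 27 b^2 = 4*23^3 + 27*26^2 = 48668 + 18252 = 66920
Delta = -16 * (66920) = -1070720
Delta mod 31 = 20

Delta = 20 (mod 31)


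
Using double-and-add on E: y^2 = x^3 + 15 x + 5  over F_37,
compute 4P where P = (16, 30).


k = 4 = 100_2 (binary, LSB first: 001)
Double-and-add from P = (16, 30):
  bit 0 = 0: acc unchanged = O
  bit 1 = 0: acc unchanged = O
  bit 2 = 1: acc = O + (16, 7) = (16, 7)

4P = (16, 7)


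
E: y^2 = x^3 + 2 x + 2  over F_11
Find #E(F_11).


For each x in F_11, count y with y^2 = x^3 + 2 x + 2 mod 11:
  x = 1: RHS = 5, y in [4, 7]  -> 2 point(s)
  x = 2: RHS = 3, y in [5, 6]  -> 2 point(s)
  x = 5: RHS = 5, y in [4, 7]  -> 2 point(s)
  x = 9: RHS = 1, y in [1, 10]  -> 2 point(s)
Affine points: 8. Add the point at infinity: total = 9.

#E(F_11) = 9


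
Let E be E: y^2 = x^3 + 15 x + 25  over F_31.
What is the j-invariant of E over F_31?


Delta = -16(4 a^3 + 27 b^2) mod 31 = 18
-1728 * (4 a)^3 = -1728 * (4*15)^3 mod 31 = 29
j = 29 * 18^(-1) mod 31 = 24

j = 24 (mod 31)


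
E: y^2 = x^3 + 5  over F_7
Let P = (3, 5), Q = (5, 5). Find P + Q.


P != Q, so use the chord formula.
s = (y2 - y1) / (x2 - x1) = (0) / (2) mod 7 = 0
x3 = s^2 - x1 - x2 mod 7 = 0^2 - 3 - 5 = 6
y3 = s (x1 - x3) - y1 mod 7 = 0 * (3 - 6) - 5 = 2

P + Q = (6, 2)


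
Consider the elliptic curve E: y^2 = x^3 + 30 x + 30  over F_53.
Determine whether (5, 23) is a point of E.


Check whether y^2 = x^3 + 30 x + 30 (mod 53) for (x, y) = (5, 23).
LHS: y^2 = 23^2 mod 53 = 52
RHS: x^3 + 30 x + 30 = 5^3 + 30*5 + 30 mod 53 = 40
LHS != RHS

No, not on the curve


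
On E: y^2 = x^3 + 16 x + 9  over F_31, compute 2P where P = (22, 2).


Doubling: s = (3 x1^2 + a) / (2 y1)
s = (3*22^2 + 16) / (2*2) mod 31 = 26
x3 = s^2 - 2 x1 mod 31 = 26^2 - 2*22 = 12
y3 = s (x1 - x3) - y1 mod 31 = 26 * (22 - 12) - 2 = 10

2P = (12, 10)


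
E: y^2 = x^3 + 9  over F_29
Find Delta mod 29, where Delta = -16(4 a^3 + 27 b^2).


4 a^3 + 27 b^2 = 4*0^3 + 27*9^2 = 0 + 2187 = 2187
Delta = -16 * (2187) = -34992
Delta mod 29 = 11

Delta = 11 (mod 29)


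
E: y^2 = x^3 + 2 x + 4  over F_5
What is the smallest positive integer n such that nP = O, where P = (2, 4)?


Compute successive multiples of P until we hit O:
  1P = (2, 4)
  2P = (0, 2)
  3P = (4, 4)
  4P = (4, 1)
  5P = (0, 3)
  6P = (2, 1)
  7P = O

ord(P) = 7


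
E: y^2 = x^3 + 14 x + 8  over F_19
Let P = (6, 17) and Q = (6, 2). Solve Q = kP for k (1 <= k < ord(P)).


Enumerate multiples of P until we hit Q = (6, 2):
  1P = (6, 17)
  2P = (11, 12)
  3P = (3, 18)
  4P = (8, 9)
  5P = (2, 5)
  6P = (1, 17)
  7P = (12, 2)
  8P = (12, 17)
  9P = (1, 2)
  10P = (2, 14)
  11P = (8, 10)
  12P = (3, 1)
  13P = (11, 7)
  14P = (6, 2)
Match found at i = 14.

k = 14


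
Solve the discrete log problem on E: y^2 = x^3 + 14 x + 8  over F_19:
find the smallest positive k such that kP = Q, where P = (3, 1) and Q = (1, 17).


Enumerate multiples of P until we hit Q = (1, 17):
  1P = (3, 1)
  2P = (1, 2)
  3P = (1, 17)
Match found at i = 3.

k = 3


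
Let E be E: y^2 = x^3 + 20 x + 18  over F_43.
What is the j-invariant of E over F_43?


Delta = -16(4 a^3 + 27 b^2) mod 43 = 41
-1728 * (4 a)^3 = -1728 * (4*20)^3 mod 43 = 8
j = 8 * 41^(-1) mod 43 = 39

j = 39 (mod 43)


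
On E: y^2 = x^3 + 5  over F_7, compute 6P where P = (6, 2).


k = 6 = 110_2 (binary, LSB first: 011)
Double-and-add from P = (6, 2):
  bit 0 = 0: acc unchanged = O
  bit 1 = 1: acc = O + (3, 2) = (3, 2)
  bit 2 = 1: acc = (3, 2) + (5, 2) = (6, 5)

6P = (6, 5)


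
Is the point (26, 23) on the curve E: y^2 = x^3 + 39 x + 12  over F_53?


Check whether y^2 = x^3 + 39 x + 12 (mod 53) for (x, y) = (26, 23).
LHS: y^2 = 23^2 mod 53 = 52
RHS: x^3 + 39 x + 12 = 26^3 + 39*26 + 12 mod 53 = 52
LHS = RHS

Yes, on the curve


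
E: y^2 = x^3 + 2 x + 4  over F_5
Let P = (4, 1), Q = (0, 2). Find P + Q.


P != Q, so use the chord formula.
s = (y2 - y1) / (x2 - x1) = (1) / (1) mod 5 = 1
x3 = s^2 - x1 - x2 mod 5 = 1^2 - 4 - 0 = 2
y3 = s (x1 - x3) - y1 mod 5 = 1 * (4 - 2) - 1 = 1

P + Q = (2, 1)


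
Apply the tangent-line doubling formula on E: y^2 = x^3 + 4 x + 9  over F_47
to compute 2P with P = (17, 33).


Doubling: s = (3 x1^2 + a) / (2 y1)
s = (3*17^2 + 4) / (2*33) mod 47 = 31
x3 = s^2 - 2 x1 mod 47 = 31^2 - 2*17 = 34
y3 = s (x1 - x3) - y1 mod 47 = 31 * (17 - 34) - 33 = 4

2P = (34, 4)


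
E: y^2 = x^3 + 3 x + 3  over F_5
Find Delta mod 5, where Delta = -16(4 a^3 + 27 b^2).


4 a^3 + 27 b^2 = 4*3^3 + 27*3^2 = 108 + 243 = 351
Delta = -16 * (351) = -5616
Delta mod 5 = 4

Delta = 4 (mod 5)


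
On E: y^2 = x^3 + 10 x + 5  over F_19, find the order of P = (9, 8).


Compute successive multiples of P until we hit O:
  1P = (9, 8)
  2P = (5, 3)
  3P = (3, 9)
  4P = (16, 9)
  5P = (1, 4)
  6P = (14, 18)
  7P = (0, 10)
  8P = (7, 0)
  ... (continuing to 16P)
  16P = O

ord(P) = 16


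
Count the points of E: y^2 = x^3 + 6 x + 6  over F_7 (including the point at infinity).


For each x in F_7, count y with y^2 = x^3 + 6 x + 6 mod 7:
  x = 3: RHS = 2, y in [3, 4]  -> 2 point(s)
  x = 5: RHS = 0, y in [0]  -> 1 point(s)
Affine points: 3. Add the point at infinity: total = 4.

#E(F_7) = 4


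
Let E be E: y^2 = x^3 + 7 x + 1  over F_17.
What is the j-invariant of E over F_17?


Delta = -16(4 a^3 + 27 b^2) mod 17 = 5
-1728 * (4 a)^3 = -1728 * (4*7)^3 mod 17 = 13
j = 13 * 5^(-1) mod 17 = 6

j = 6 (mod 17)


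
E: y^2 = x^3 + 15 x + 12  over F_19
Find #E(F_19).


For each x in F_19, count y with y^2 = x^3 + 15 x + 12 mod 19:
  x = 1: RHS = 9, y in [3, 16]  -> 2 point(s)
  x = 7: RHS = 4, y in [2, 17]  -> 2 point(s)
  x = 8: RHS = 17, y in [6, 13]  -> 2 point(s)
  x = 11: RHS = 7, y in [8, 11]  -> 2 point(s)
  x = 12: RHS = 1, y in [1, 18]  -> 2 point(s)
  x = 16: RHS = 16, y in [4, 15]  -> 2 point(s)
Affine points: 12. Add the point at infinity: total = 13.

#E(F_19) = 13


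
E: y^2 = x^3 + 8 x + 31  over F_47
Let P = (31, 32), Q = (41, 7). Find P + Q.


P != Q, so use the chord formula.
s = (y2 - y1) / (x2 - x1) = (22) / (10) mod 47 = 21
x3 = s^2 - x1 - x2 mod 47 = 21^2 - 31 - 41 = 40
y3 = s (x1 - x3) - y1 mod 47 = 21 * (31 - 40) - 32 = 14

P + Q = (40, 14)


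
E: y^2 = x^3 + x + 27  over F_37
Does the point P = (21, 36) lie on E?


Check whether y^2 = x^3 + 1 x + 27 (mod 37) for (x, y) = (21, 36).
LHS: y^2 = 36^2 mod 37 = 1
RHS: x^3 + 1 x + 27 = 21^3 + 1*21 + 27 mod 37 = 22
LHS != RHS

No, not on the curve


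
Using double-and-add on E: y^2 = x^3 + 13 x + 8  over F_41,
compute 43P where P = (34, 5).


k = 43 = 101011_2 (binary, LSB first: 110101)
Double-and-add from P = (34, 5):
  bit 0 = 1: acc = O + (34, 5) = (34, 5)
  bit 1 = 1: acc = (34, 5) + (24, 32) = (3, 22)
  bit 2 = 0: acc unchanged = (3, 22)
  bit 3 = 1: acc = (3, 22) + (30, 25) = (7, 14)
  bit 4 = 0: acc unchanged = (7, 14)
  bit 5 = 1: acc = (7, 14) + (8, 3) = (24, 9)

43P = (24, 9)


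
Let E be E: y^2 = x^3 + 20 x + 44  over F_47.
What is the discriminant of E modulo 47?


4 a^3 + 27 b^2 = 4*20^3 + 27*44^2 = 32000 + 52272 = 84272
Delta = -16 * (84272) = -1348352
Delta mod 47 = 31

Delta = 31 (mod 47)


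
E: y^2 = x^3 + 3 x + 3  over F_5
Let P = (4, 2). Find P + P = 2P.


Doubling: s = (3 x1^2 + a) / (2 y1)
s = (3*4^2 + 3) / (2*2) mod 5 = 4
x3 = s^2 - 2 x1 mod 5 = 4^2 - 2*4 = 3
y3 = s (x1 - x3) - y1 mod 5 = 4 * (4 - 3) - 2 = 2

2P = (3, 2)


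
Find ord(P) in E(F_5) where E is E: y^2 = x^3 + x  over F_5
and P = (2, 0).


Compute successive multiples of P until we hit O:
  1P = (2, 0)
  2P = O

ord(P) = 2


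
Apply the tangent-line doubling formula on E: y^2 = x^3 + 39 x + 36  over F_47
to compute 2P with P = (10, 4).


Doubling: s = (3 x1^2 + a) / (2 y1)
s = (3*10^2 + 39) / (2*4) mod 47 = 13
x3 = s^2 - 2 x1 mod 47 = 13^2 - 2*10 = 8
y3 = s (x1 - x3) - y1 mod 47 = 13 * (10 - 8) - 4 = 22

2P = (8, 22)


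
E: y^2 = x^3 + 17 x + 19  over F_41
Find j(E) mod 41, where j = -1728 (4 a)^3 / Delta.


Delta = -16(4 a^3 + 27 b^2) mod 41 = 9
-1728 * (4 a)^3 = -1728 * (4*17)^3 mod 41 = 23
j = 23 * 9^(-1) mod 41 = 39

j = 39 (mod 41)


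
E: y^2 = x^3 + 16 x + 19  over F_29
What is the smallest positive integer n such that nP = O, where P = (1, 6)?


Compute successive multiples of P until we hit O:
  1P = (1, 6)
  2P = (14, 0)
  3P = (1, 23)
  4P = O

ord(P) = 4


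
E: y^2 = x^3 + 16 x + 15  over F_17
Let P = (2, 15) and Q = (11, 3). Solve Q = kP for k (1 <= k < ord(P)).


Enumerate multiples of P until we hit Q = (11, 3):
  1P = (2, 15)
  2P = (11, 14)
  3P = (8, 14)
  4P = (16, 10)
  5P = (15, 3)
  6P = (9, 15)
  7P = (6, 2)
  8P = (10, 11)
  9P = (1, 10)
  10P = (5, 4)
  11P = (14, 12)
  12P = (0, 10)
  13P = (0, 7)
  14P = (14, 5)
  15P = (5, 13)
  16P = (1, 7)
  17P = (10, 6)
  18P = (6, 15)
  19P = (9, 2)
  20P = (15, 14)
  21P = (16, 7)
  22P = (8, 3)
  23P = (11, 3)
Match found at i = 23.

k = 23


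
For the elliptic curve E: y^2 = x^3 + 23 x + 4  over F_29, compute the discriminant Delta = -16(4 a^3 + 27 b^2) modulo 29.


4 a^3 + 27 b^2 = 4*23^3 + 27*4^2 = 48668 + 432 = 49100
Delta = -16 * (49100) = -785600
Delta mod 29 = 10

Delta = 10 (mod 29)


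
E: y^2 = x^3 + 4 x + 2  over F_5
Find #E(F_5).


For each x in F_5, count y with y^2 = x^3 + 4 x + 2 mod 5:
  x = 3: RHS = 1, y in [1, 4]  -> 2 point(s)
Affine points: 2. Add the point at infinity: total = 3.

#E(F_5) = 3


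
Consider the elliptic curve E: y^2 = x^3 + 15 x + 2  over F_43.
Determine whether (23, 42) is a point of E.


Check whether y^2 = x^3 + 15 x + 2 (mod 43) for (x, y) = (23, 42).
LHS: y^2 = 42^2 mod 43 = 1
RHS: x^3 + 15 x + 2 = 23^3 + 15*23 + 2 mod 43 = 1
LHS = RHS

Yes, on the curve


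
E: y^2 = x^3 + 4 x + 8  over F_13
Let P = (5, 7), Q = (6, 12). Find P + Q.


P != Q, so use the chord formula.
s = (y2 - y1) / (x2 - x1) = (5) / (1) mod 13 = 5
x3 = s^2 - x1 - x2 mod 13 = 5^2 - 5 - 6 = 1
y3 = s (x1 - x3) - y1 mod 13 = 5 * (5 - 1) - 7 = 0

P + Q = (1, 0)


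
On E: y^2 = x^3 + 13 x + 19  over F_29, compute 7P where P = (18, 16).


k = 7 = 111_2 (binary, LSB first: 111)
Double-and-add from P = (18, 16):
  bit 0 = 1: acc = O + (18, 16) = (18, 16)
  bit 1 = 1: acc = (18, 16) + (6, 9) = (14, 25)
  bit 2 = 1: acc = (14, 25) + (22, 22) = (9, 13)

7P = (9, 13)


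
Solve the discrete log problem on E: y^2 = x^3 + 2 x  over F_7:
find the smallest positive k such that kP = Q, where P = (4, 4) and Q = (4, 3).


Enumerate multiples of P until we hit Q = (4, 3):
  1P = (4, 4)
  2P = (0, 0)
  3P = (4, 3)
Match found at i = 3.

k = 3


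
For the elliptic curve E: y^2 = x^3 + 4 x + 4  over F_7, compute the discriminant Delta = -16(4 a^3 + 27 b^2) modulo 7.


4 a^3 + 27 b^2 = 4*4^3 + 27*4^2 = 256 + 432 = 688
Delta = -16 * (688) = -11008
Delta mod 7 = 3

Delta = 3 (mod 7)


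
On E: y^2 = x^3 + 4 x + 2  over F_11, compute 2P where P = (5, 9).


Doubling: s = (3 x1^2 + a) / (2 y1)
s = (3*5^2 + 4) / (2*9) mod 11 = 5
x3 = s^2 - 2 x1 mod 11 = 5^2 - 2*5 = 4
y3 = s (x1 - x3) - y1 mod 11 = 5 * (5 - 4) - 9 = 7

2P = (4, 7)


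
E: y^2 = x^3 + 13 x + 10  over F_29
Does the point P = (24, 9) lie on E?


Check whether y^2 = x^3 + 13 x + 10 (mod 29) for (x, y) = (24, 9).
LHS: y^2 = 9^2 mod 29 = 23
RHS: x^3 + 13 x + 10 = 24^3 + 13*24 + 10 mod 29 = 23
LHS = RHS

Yes, on the curve


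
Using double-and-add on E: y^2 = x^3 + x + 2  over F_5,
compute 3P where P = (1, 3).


k = 3 = 11_2 (binary, LSB first: 11)
Double-and-add from P = (1, 3):
  bit 0 = 1: acc = O + (1, 3) = (1, 3)
  bit 1 = 1: acc = (1, 3) + (4, 0) = (1, 2)

3P = (1, 2)


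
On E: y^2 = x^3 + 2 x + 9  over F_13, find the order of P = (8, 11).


Compute successive multiples of P until we hit O:
  1P = (8, 11)
  2P = (6, 9)
  3P = (0, 10)
  4P = (4, 9)
  5P = (11, 7)
  6P = (3, 4)
  7P = (5, 1)
  8P = (1, 8)
  ... (continuing to 17P)
  17P = O

ord(P) = 17


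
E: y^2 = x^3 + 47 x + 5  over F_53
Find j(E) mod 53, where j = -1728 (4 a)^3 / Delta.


Delta = -16(4 a^3 + 27 b^2) mod 53 = 3
-1728 * (4 a)^3 = -1728 * (4*47)^3 mod 53 = 30
j = 30 * 3^(-1) mod 53 = 10

j = 10 (mod 53)


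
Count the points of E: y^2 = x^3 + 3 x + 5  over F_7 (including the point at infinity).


For each x in F_7, count y with y^2 = x^3 + 3 x + 5 mod 7:
  x = 1: RHS = 2, y in [3, 4]  -> 2 point(s)
  x = 4: RHS = 4, y in [2, 5]  -> 2 point(s)
  x = 6: RHS = 1, y in [1, 6]  -> 2 point(s)
Affine points: 6. Add the point at infinity: total = 7.

#E(F_7) = 7


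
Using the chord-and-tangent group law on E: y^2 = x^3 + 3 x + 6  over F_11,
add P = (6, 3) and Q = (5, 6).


P != Q, so use the chord formula.
s = (y2 - y1) / (x2 - x1) = (3) / (10) mod 11 = 8
x3 = s^2 - x1 - x2 mod 11 = 8^2 - 6 - 5 = 9
y3 = s (x1 - x3) - y1 mod 11 = 8 * (6 - 9) - 3 = 6

P + Q = (9, 6)


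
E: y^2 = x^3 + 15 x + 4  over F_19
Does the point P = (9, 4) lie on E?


Check whether y^2 = x^3 + 15 x + 4 (mod 19) for (x, y) = (9, 4).
LHS: y^2 = 4^2 mod 19 = 16
RHS: x^3 + 15 x + 4 = 9^3 + 15*9 + 4 mod 19 = 13
LHS != RHS

No, not on the curve


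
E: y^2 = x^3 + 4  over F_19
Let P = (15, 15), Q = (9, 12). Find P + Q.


P != Q, so use the chord formula.
s = (y2 - y1) / (x2 - x1) = (16) / (13) mod 19 = 10
x3 = s^2 - x1 - x2 mod 19 = 10^2 - 15 - 9 = 0
y3 = s (x1 - x3) - y1 mod 19 = 10 * (15 - 0) - 15 = 2

P + Q = (0, 2)


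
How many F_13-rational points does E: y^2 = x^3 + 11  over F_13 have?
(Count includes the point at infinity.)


For each x in F_13, count y with y^2 = x^3 + 0 x + 11 mod 13:
  x = 1: RHS = 12, y in [5, 8]  -> 2 point(s)
  x = 3: RHS = 12, y in [5, 8]  -> 2 point(s)
  x = 4: RHS = 10, y in [6, 7]  -> 2 point(s)
  x = 7: RHS = 3, y in [4, 9]  -> 2 point(s)
  x = 8: RHS = 3, y in [4, 9]  -> 2 point(s)
  x = 9: RHS = 12, y in [5, 8]  -> 2 point(s)
  x = 10: RHS = 10, y in [6, 7]  -> 2 point(s)
  x = 11: RHS = 3, y in [4, 9]  -> 2 point(s)
  x = 12: RHS = 10, y in [6, 7]  -> 2 point(s)
Affine points: 18. Add the point at infinity: total = 19.

#E(F_13) = 19


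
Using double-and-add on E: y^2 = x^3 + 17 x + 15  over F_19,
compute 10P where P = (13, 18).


k = 10 = 1010_2 (binary, LSB first: 0101)
Double-and-add from P = (13, 18):
  bit 0 = 0: acc unchanged = O
  bit 1 = 1: acc = O + (9, 17) = (9, 17)
  bit 2 = 0: acc unchanged = (9, 17)
  bit 3 = 1: acc = (9, 17) + (3, 6) = (13, 1)

10P = (13, 1)


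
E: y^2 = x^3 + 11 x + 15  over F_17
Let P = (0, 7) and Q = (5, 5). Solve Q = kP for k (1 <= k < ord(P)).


Enumerate multiples of P until we hit Q = (5, 5):
  1P = (0, 7)
  2P = (4, 2)
  3P = (5, 12)
  4P = (13, 14)
  5P = (6, 12)
  6P = (15, 6)
  7P = (15, 11)
  8P = (6, 5)
  9P = (13, 3)
  10P = (5, 5)
Match found at i = 10.

k = 10


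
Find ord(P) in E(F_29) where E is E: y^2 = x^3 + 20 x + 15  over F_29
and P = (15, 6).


Compute successive multiples of P until we hit O:
  1P = (15, 6)
  2P = (27, 24)
  3P = (11, 0)
  4P = (27, 5)
  5P = (15, 23)
  6P = O

ord(P) = 6


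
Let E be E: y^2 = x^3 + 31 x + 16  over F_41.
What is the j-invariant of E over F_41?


Delta = -16(4 a^3 + 27 b^2) mod 41 = 25
-1728 * (4 a)^3 = -1728 * (4*31)^3 mod 41 = 35
j = 35 * 25^(-1) mod 41 = 26

j = 26 (mod 41)


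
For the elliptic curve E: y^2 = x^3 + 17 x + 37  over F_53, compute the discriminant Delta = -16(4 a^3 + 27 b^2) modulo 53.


4 a^3 + 27 b^2 = 4*17^3 + 27*37^2 = 19652 + 36963 = 56615
Delta = -16 * (56615) = -905840
Delta mod 53 = 36

Delta = 36 (mod 53)


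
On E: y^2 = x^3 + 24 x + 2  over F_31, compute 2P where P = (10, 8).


Doubling: s = (3 x1^2 + a) / (2 y1)
s = (3*10^2 + 24) / (2*8) mod 31 = 28
x3 = s^2 - 2 x1 mod 31 = 28^2 - 2*10 = 20
y3 = s (x1 - x3) - y1 mod 31 = 28 * (10 - 20) - 8 = 22

2P = (20, 22)


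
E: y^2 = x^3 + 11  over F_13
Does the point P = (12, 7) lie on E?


Check whether y^2 = x^3 + 0 x + 11 (mod 13) for (x, y) = (12, 7).
LHS: y^2 = 7^2 mod 13 = 10
RHS: x^3 + 0 x + 11 = 12^3 + 0*12 + 11 mod 13 = 10
LHS = RHS

Yes, on the curve


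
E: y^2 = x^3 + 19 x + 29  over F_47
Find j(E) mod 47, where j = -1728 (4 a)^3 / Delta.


Delta = -16(4 a^3 + 27 b^2) mod 47 = 2
-1728 * (4 a)^3 = -1728 * (4*19)^3 mod 47 = 3
j = 3 * 2^(-1) mod 47 = 25

j = 25 (mod 47)


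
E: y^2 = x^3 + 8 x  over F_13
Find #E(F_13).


For each x in F_13, count y with y^2 = x^3 + 8 x + 0 mod 13:
  x = 0: RHS = 0, y in [0]  -> 1 point(s)
  x = 1: RHS = 9, y in [3, 10]  -> 2 point(s)
  x = 3: RHS = 12, y in [5, 8]  -> 2 point(s)
  x = 5: RHS = 9, y in [3, 10]  -> 2 point(s)
  x = 6: RHS = 4, y in [2, 11]  -> 2 point(s)
  x = 7: RHS = 9, y in [3, 10]  -> 2 point(s)
  x = 8: RHS = 4, y in [2, 11]  -> 2 point(s)
  x = 10: RHS = 1, y in [1, 12]  -> 2 point(s)
  x = 12: RHS = 4, y in [2, 11]  -> 2 point(s)
Affine points: 17. Add the point at infinity: total = 18.

#E(F_13) = 18
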